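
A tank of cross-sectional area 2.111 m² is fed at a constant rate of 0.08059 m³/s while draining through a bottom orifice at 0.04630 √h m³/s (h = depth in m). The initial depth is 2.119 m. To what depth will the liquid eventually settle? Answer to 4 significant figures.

Level balance: A dh/dt = 0.08059 − 0.04630 √h. Setting dh/dt = 0:
Q_in = 0.04630 √h_ss ⇒ √h_ss = 0.08059/0.04630 = 1.74060.
h_ss = 1.74060² = 3.02970 m. (Since h₀ = 2.119 m < h_ss, the level will rise toward this value.)

3.030 m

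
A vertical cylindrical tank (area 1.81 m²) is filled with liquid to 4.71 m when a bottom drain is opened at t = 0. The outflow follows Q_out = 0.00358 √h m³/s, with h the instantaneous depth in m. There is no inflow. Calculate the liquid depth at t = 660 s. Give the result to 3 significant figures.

With no inflow, A dh/dt = −0.00358 √h.
This is separable: 2 d(√h)/dt = −0.00358/A, so √h = √h₀ − (0.00358/(2A)) t.
√h = √4.71 − 0.00358·660/(2·1.81) = 2.1703 − 0.65271 = 1.5175.
h = 1.5175² = 2.3029 m.

2.30 m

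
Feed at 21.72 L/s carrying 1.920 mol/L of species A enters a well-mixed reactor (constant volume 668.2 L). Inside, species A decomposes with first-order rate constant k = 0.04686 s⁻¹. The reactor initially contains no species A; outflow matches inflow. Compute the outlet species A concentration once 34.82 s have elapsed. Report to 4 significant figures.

0.7368 mol/L

Species balance: V dC/dt = Q C_in − Q C − k V C.
This is linear with rate a = Q/V + k = 0.0793652 s⁻¹.
C_ss = Q C_in/(Q + kV) = 0.786365 mol/L; C(t) = C_ss + (C₀ − C_ss) e^(−a t).
C(34.82) = 0.786365 + (-0.786365)·e^(−0.0793652·34.82) = 0.786365 + (-0.786365)·0.0630708 = 0.736768 mol/L.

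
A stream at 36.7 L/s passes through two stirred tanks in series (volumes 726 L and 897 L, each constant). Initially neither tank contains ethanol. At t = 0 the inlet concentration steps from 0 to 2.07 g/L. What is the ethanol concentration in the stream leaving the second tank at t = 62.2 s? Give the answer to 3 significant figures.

1.60 g/L

Each tank obeys Vᵢ dCᵢ/dt = Q(Cᵢ₋₁ − Cᵢ), so τᵢ = Vᵢ/Q.
τ₁ = 726/36.7 = 19.782 s; τ₂ = 897/36.7 = 24.441 s.
Solving the cascade with C₁(0)=C₂(0)=0 gives C₂(t) = C_in[1 − (τ₁ e^(−t/τ₁) − τ₂ e^(−t/τ₂))/(τ₁ − τ₂)].
At t = 62.2: e^(−t/τ₁) = 0.043098, e^(−t/τ₂) = 0.078484.
C₂ = 2.07·[1 − (19.782·0.043098 − 24.441·0.078484)/(-4.6594)] = 2.07·0.77128 = 1.5966 g/L.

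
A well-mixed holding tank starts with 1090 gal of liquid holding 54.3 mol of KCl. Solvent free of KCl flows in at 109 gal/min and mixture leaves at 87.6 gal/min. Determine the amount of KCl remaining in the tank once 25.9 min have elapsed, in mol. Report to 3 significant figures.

10.1 mol

Let m(t) be the amount of KCl. Volume: V(t) = V₀ + (Q_in − Q_out) t = 1090 + 21.400 t; V(25.9) = 1644.3 gal.
Solute balance: dm/dt = 0 − Q_out C = −Q_out m/V(t).
Separate: dm/m = −Q_out dt/V(t) ⇒ ln(m/m₀) = −(Q_out/(Q_in−Q_out)) ln(V/V₀).
m = m₀ (V₀/V)^(Q_out/(Q_in−Q_out)) = 54.3 × (1090/1644.3)^(4.0935) = 10.091 mol.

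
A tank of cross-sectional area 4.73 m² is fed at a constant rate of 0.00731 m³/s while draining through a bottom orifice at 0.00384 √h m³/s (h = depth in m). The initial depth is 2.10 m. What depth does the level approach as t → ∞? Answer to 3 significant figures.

3.62 m

Level balance: A dh/dt = 0.00731 − 0.00384 √h. Setting dh/dt = 0:
Q_in = 0.00384 √h_ss ⇒ √h_ss = 0.00731/0.00384 = 1.9036.
h_ss = 1.9036² = 3.6239 m. (Since h₀ = 2.10 m < h_ss, the level will rise toward this value.)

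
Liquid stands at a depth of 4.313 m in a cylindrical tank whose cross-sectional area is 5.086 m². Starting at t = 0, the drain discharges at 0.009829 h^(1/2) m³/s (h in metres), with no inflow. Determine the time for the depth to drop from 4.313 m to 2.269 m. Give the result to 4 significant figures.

590.4 s

A dh/dt = −Q_out = −0.009829 √h.
This is separable: 2 d(√h)/dt = −0.009829/A, so √h = √h₀ − (0.009829/(2A)) t.
t = 2A(√h₀ − √h)/0.009829 = 2·5.086·(√4.313 − √2.269)/0.009829
  = 10.1720 × (2.07678 − 1.50632) / 0.009829 = 590.363 s.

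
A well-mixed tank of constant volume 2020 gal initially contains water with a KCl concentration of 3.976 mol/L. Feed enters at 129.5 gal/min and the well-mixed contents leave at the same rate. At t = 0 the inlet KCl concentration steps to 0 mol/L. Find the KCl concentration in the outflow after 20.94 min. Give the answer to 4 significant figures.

1.039 mol/L

Mass balance on the solute (V constant): V dC/dt = Q(C_in − C).
So dC/dt = (C_in − C)/τ with τ = V/Q = 2020/129.5 = 15.5985 min.
C approaches C_in exponentially: C(t) = C_in + (C₀ − C_in) e^(−t/τ).
C(20.94) = 0 + (3.976 − 0)·e^(−20.94/15.5985) = 0 + (3.97600)·0.261207 = 1.03856 mol/L.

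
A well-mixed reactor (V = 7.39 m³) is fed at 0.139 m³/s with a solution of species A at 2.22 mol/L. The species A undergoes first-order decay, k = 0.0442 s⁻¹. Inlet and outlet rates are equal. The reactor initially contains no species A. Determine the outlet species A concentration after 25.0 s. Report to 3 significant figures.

0.526 mol/L

V dC/dt = Q(C_in − C) − k V C.
This is linear with rate a = Q/V + k = 0.063009 s⁻¹.
C_ss = Q C_in/(Q + kV) = 0.66270 mol/L; C(t) = C_ss + (C₀ − C_ss) e^(−a t).
C(25.0) = 0.66270 + (-0.66270)·e^(−0.063009·25.0) = 0.66270 + (-0.66270)·0.20696 = 0.52555 mol/L.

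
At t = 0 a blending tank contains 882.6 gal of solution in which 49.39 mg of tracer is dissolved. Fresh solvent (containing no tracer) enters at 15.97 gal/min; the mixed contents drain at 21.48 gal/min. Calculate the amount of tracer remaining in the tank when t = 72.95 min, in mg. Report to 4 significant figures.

4.621 mg

Let m(t) be the amount of tracer. Volume: V(t) = V₀ + (Q_in − Q_out) t = 882.6 − 5.51000 t; V(72.95) = 480.646 gal.
Species balance (pure solvent in): dm/dt = −Q_out · m/V(t).
Separate: dm/m = −Q_out dt/V(t) ⇒ ln(m/m₀) = −(Q_out/(Q_in−Q_out)) ln(V/V₀).
m = m₀ (V₀/V)^(Q_out/(Q_in−Q_out)) = 49.39 × (882.6/480.646)^(-3.89837) = 4.62070 mg.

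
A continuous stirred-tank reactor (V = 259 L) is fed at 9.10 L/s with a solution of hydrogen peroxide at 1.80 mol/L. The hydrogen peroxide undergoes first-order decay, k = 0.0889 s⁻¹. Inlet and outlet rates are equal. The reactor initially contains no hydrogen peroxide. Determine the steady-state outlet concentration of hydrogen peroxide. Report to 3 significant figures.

Species balance: V dC/dt = Q C_in − Q C − k V C.
Steady state (dC/dt = 0): C_ss = Q C_in/(Q + kV) = C_in/(1 + kV/Q).
C_ss = 9.10·1.80/(9.10 + 0.0889·259) = 16.380/32.125 = 0.50988 mol/L.

0.510 mol/L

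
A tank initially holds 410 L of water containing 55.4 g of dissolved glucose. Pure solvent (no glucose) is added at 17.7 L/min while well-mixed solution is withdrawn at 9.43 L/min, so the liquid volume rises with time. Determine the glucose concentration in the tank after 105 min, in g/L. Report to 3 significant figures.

Total volume: dV/dt = Q_in − Q_out = 8.2700 L/min, so V(t) = 410 + 8.2700 t and V(105) = 1278.3 L.
Species balance (pure solvent in): dm/dt = −Q_out · m/V(t).
Separate: dm/m = −Q_out dt/V(t) ⇒ ln(m/m₀) = −(Q_out/(Q_in−Q_out)) ln(V/V₀).
m = m₀ (V₀/V)^(Q_out/(Q_in−Q_out)) = 55.4 × (410/1278.3)^(1.1403) = 15.149 g.
C = m/V = 15.149/1278.3 = 0.011850 g/L.

0.0119 g/L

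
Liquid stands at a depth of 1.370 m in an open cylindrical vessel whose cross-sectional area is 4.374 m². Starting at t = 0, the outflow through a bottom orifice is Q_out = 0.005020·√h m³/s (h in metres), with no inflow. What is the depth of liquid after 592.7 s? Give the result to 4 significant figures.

With no inflow, A dh/dt = −0.005020 √h.
This is separable: 2 d(√h)/dt = −0.005020/A, so √h = √h₀ − (0.005020/(2A)) t.
√h = √1.370 − 0.005020·592.7/(2·4.374) = 1.17047 − 0.340118 = 0.830352.
h = 0.830352² = 0.689484 m.

0.6895 m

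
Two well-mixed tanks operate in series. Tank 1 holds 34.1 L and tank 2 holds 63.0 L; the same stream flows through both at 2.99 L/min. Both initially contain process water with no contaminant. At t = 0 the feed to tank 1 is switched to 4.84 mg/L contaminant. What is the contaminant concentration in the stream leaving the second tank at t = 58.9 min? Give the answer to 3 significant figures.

Time constants: τᵢ = Vᵢ/Q for each well-mixed tank.
τ₁ = 34.1/2.99 = 11.405 min; τ₂ = 63.0/2.99 = 21.070 min.
Tank 1: C₁ = C_in(1 − e^(−t/τ₁)). Tank 2 (τ₁ ≠ τ₂): C₂ = C_in[1 − (τ₁ e^(−t/τ₁) − τ₂ e^(−t/τ₂))/(τ₁ − τ₂)].
At t = 58.9: e^(−t/τ₁) = 0.0057157, e^(−t/τ₂) = 0.061090.
C₂ = 4.84·[1 − (11.405·0.0057157 − 21.070·0.061090)/(-9.6656)] = 4.84·0.87357 = 4.2281 mg/L.

4.23 mg/L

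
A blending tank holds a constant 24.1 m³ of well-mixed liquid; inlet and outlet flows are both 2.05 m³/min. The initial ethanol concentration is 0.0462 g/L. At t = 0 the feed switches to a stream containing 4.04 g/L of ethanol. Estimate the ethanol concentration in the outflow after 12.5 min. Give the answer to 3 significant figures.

Accumulation = in − out for the solute gives V dC/dt = Q(C_in − C).
So dC/dt = (C_in − C)/τ with τ = V/Q = 24.1/2.05 = 11.756 min.
Integrating: C(t) = C_in + (C₀ − C_in) e^(−t/τ).
C(12.5) = 4.04 + (0.0462 − 4.04)·e^(−12.5/11.756) = 4.04 + (-3.9938)·0.34532 = 2.6609 g/L.

2.66 g/L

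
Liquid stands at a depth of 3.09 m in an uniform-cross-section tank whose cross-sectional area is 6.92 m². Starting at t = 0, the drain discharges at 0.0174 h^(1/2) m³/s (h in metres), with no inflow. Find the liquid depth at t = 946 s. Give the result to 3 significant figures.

0.323 m

Mass balance (ρ constant): A dh/dt = −0.0174 √h.
∫ h^(−1/2) dh = −(0.0174/A) ∫ dt, giving 2√h = 2√h₀ − (0.0174/A) t.
√h = √3.09 − 0.0174·946/(2·6.92) = 1.7578 − 1.1893 = 0.56850.
h = 0.56850² = 0.32320 m.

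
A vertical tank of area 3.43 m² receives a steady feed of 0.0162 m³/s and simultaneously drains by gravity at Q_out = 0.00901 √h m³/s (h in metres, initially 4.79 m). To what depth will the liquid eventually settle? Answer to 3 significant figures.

A dh/dt = Q_in − 0.00901 √h. Steady state requires inflow = outflow:
Q_in = 0.00901 √h_ss ⇒ √h_ss = 0.0162/0.00901 = 1.7980.
h_ss = 1.7980² = 3.2328 m. (Since h₀ = 4.79 m > h_ss, the level will fall toward this value.)

3.23 m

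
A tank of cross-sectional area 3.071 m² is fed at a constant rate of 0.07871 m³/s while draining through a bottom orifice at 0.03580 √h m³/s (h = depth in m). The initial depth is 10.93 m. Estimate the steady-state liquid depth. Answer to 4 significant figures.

4.834 m

Mass balance (ρ constant): A dh/dt = Q_in − 0.03580 √h. At steady state dh/dt = 0:
Q_in = 0.03580 √h_ss ⇒ √h_ss = 0.07871/0.03580 = 2.19860.
h_ss = 2.19860² = 4.83386 m. (Since h₀ = 10.93 m > h_ss, the level will fall toward this value.)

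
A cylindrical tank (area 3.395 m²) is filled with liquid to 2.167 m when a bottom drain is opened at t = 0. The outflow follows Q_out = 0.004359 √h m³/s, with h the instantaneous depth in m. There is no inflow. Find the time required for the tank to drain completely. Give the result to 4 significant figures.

2293 s

Mass balance (ρ constant): A dh/dt = −0.004359 √h.
This is separable: 2 d(√h)/dt = −0.004359/A, so √h = √h₀ − (0.004359/(2A)) t.
Tank is empty when √h = 0: t_empty = 2A√h₀/0.004359.
t_empty = 2·3.395·√2.167/0.004359 = 6.79000·1.47207/0.004359 = 2293.04 s.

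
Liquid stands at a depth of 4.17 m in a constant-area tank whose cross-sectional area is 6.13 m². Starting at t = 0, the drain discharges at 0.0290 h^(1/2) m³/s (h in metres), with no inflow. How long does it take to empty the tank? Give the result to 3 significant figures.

863 s

With no inflow, A dh/dt = −0.0290 √h.
Separate and integrate: 2(√h − √h₀) = −(0.0290/A) t.
Set h = 0: 2√h₀ = (0.0290/A) t_empty ⇒ t_empty = 2A√h₀/0.0290.
t_empty = 2·6.13·√4.17/0.0290 = 12.260·2.0421/0.0290 = 863.30 s.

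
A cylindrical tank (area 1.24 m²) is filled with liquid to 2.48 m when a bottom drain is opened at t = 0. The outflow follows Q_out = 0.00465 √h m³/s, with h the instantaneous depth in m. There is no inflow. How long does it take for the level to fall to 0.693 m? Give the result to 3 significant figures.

396 s

A dh/dt = −Q_out = −0.00465 √h.
Separate and integrate: 2(√h − √h₀) = −(0.00465/A) t.
t = 2A(√h₀ − √h)/0.00465 = 2·1.24·(√2.48 − √0.693)/0.00465
  = 2.4800 × (1.5748 − 0.83247) / 0.00465 = 395.91 s.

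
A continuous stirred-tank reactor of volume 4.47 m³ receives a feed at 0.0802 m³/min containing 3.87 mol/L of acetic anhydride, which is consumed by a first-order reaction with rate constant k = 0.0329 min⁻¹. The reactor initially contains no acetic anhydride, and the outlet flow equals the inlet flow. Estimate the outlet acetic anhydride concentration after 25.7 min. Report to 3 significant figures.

0.996 mol/L

Species balance: V dC/dt = Q C_in − Q C − k V C.
This is linear with rate a = Q/V + k = 0.050842 min⁻¹.
C_ss = Q C_in/(Q + kV) = 1.3657 mol/L; C(t) = C_ss + (C₀ − C_ss) e^(−a t).
C(25.7) = 1.3657 + (-1.3657)·e^(−0.050842·25.7) = 1.3657 + (-1.3657)·0.27073 = 0.99597 mol/L.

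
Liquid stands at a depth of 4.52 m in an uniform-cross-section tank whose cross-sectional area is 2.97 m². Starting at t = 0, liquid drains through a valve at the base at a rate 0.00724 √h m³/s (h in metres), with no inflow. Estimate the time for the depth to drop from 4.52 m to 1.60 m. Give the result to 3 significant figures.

With no inflow, A dh/dt = −0.00724 √h.
∫ h^(−1/2) dh = −(0.00724/A) ∫ dt, giving 2√h = 2√h₀ − (0.00724/A) t.
t = 2A(√h₀ − √h)/0.00724 = 2·2.97·(√4.52 − √1.60)/0.00724
  = 5.9400 × (2.1260 − 1.2649) / 0.00724 = 706.50 s.

706 s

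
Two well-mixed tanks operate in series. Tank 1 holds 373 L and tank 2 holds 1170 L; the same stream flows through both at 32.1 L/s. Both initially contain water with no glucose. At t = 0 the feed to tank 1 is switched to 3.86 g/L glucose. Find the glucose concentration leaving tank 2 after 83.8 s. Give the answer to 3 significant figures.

3.29 g/L

Time constants: τᵢ = Vᵢ/Q for each well-mixed tank.
τ₁ = 373/32.1 = 11.620 s; τ₂ = 1170/32.1 = 36.449 s.
Solving the cascade with C₁(0)=C₂(0)=0 gives C₂(t) = C_in[1 − (τ₁ e^(−t/τ₁) − τ₂ e^(−t/τ₂))/(τ₁ − τ₂)].
At t = 83.8: e^(−t/τ₁) = 0.00073787, e^(−t/τ₂) = 0.10035.
C₂ = 3.86·[1 − (11.620·0.00073787 − 36.449·0.10035)/(-24.829)] = 3.86·0.85304 = 3.2927 g/L.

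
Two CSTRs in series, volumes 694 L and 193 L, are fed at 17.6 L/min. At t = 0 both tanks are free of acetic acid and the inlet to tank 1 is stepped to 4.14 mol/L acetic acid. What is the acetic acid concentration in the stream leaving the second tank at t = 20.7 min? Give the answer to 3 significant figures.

Time constants: τᵢ = Vᵢ/Q for each well-mixed tank.
τ₁ = 694/17.6 = 39.432 min; τ₂ = 193/17.6 = 10.966 min.
Tank 1: C₁ = C_in(1 − e^(−t/τ₁)). Tank 2 (τ₁ ≠ τ₂): C₂ = C_in[1 − (τ₁ e^(−t/τ₁) − τ₂ e^(−t/τ₂))/(τ₁ − τ₂)].
At t = 20.7: e^(−t/τ₁) = 0.59158, e^(−t/τ₂) = 0.15142.
C₂ = 4.14·[1 − (39.432·0.59158 − 10.966·0.15142)/(28.466)] = 4.14·0.23886 = 0.98887 mol/L.

0.989 mol/L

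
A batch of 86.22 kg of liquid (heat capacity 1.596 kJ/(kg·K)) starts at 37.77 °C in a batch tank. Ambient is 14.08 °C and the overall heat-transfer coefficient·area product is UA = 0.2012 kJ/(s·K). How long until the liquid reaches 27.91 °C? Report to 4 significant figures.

First-law balance (no shaft work): M c_p dT/dt = −UA(T − T_amb).
τ = M c_p/UA = 683.932 s; T_ss = T_amb = 14.0800 °C.
T(t) = T_ss + (T₀ − T_ss)e^(−t/τ); set T = 27.91:
t = −τ ln[(T − T_ss)/(T₀ − T_ss)] = −683.932 · ln(0.583791) = 368.101 s.

368.1 s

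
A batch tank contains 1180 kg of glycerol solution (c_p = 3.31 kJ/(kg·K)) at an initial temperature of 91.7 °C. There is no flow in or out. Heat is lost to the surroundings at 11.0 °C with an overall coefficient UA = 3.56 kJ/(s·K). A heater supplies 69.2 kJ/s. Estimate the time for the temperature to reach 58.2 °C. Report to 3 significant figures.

M c_p dT/dt = −UA(T − T_amb) + Q̇.
τ = M c_p/UA = 1097.1 s; T_ss = T_amb + Q̇/UA = 11.0 + 69.2/3.56 = 30.438 °C.
T(t) = T_ss + (T₀ − T_ss)e^(−t/τ); set T = 58.2:
t = −τ ln[(T − T_ss)/(T₀ − T_ss)] = −1097.1 · ln(0.45317) = 868.38 s.

868 s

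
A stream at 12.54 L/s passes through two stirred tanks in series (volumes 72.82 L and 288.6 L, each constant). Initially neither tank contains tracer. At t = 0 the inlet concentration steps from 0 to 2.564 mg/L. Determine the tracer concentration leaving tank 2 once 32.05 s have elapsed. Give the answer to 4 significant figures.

Time constants: τᵢ = Vᵢ/Q for each well-mixed tank.
τ₁ = 72.82/12.54 = 5.80702 s; τ₂ = 288.6/12.54 = 23.0144 s.
Tank 1: C₁ = C_in(1 − e^(−t/τ₁)). Tank 2 (τ₁ ≠ τ₂): C₂ = C_in[1 − (τ₁ e^(−t/τ₁) − τ₂ e^(−t/τ₂))/(τ₁ − τ₂)].
At t = 32.05: e^(−t/τ₁) = 0.00400912, e^(−t/τ₂) = 0.248426.
C₂ = 2.564·[1 − (5.80702·0.00400912 − 23.0144·0.248426)/(-17.2073)] = 2.564·0.669089 = 1.71555 mg/L.

1.716 mg/L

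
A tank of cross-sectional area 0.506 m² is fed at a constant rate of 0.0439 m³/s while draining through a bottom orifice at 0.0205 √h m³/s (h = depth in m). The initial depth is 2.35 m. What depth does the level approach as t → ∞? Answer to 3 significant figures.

Level balance: A dh/dt = 0.0439 − 0.0205 √h. Setting dh/dt = 0:
Q_in = 0.0205 √h_ss ⇒ √h_ss = 0.0439/0.0205 = 2.1415.
h_ss = 2.1415² = 4.5859 m. (Since h₀ = 2.35 m < h_ss, the level will rise toward this value.)

4.59 m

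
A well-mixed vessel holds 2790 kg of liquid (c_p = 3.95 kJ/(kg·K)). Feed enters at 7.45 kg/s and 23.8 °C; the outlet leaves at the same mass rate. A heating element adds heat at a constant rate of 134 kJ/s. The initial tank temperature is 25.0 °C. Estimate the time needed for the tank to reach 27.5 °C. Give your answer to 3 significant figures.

512 s

Energy balance: M c_p dT/dt = ṁ c_p (T_in − T) + 134.
τ = M/ṁ = 374.50 s; T_ss = T_in + Q̇/(ṁ c_p) = 28.354 °C.
T(t) = T_ss + (T₀ − T_ss) e^(−t/τ). Set T = 27.5:
e^(−t/τ) = (27.5 − 28.354)/(25.0 − 28.354) = 0.25452
t = −374.50 · ln(0.25452) = 512.45 s.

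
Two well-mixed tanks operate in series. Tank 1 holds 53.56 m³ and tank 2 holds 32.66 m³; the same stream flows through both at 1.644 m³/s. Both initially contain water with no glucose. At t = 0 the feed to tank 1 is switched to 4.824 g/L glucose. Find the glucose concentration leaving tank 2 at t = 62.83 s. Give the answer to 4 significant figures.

3.346 g/L

Each tank obeys Vᵢ dCᵢ/dt = Q(Cᵢ₋₁ − Cᵢ), so τᵢ = Vᵢ/Q.
τ₁ = 53.56/1.644 = 32.5791 s; τ₂ = 32.66/1.644 = 19.8662 s.
Solving the cascade with C₁(0)=C₂(0)=0 gives C₂(t) = C_in[1 − (τ₁ e^(−t/τ₁) − τ₂ e^(−t/τ₂))/(τ₁ − τ₂)].
At t = 62.83: e^(−t/τ₁) = 0.145360, e^(−t/τ₂) = 0.0423130.
C₂ = 4.824·[1 − (32.5791·0.145360 − 19.8662·0.0423130)/(12.7129)] = 4.824·0.693609 = 3.34597 g/L.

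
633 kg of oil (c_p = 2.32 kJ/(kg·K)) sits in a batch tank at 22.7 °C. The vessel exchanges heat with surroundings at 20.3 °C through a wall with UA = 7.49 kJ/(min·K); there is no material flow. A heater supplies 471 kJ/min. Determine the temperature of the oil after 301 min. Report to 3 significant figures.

Lumped-capacitance energy balance: M c_p dT/dt = UA(T_amb − T) + Q̇.
dT/dt = (T_ss − T)/τ with T_ss = T_amb + Q̇/UA = 20.3 + 471/7.49 = 83.184 °C, τ = M c_p/UA = 633·2.32/7.49 = 196.07 min.
This is linear first-order; T(t) = T_ss + (T₀ − T_ss) e^(−t/τ).
T(301) = 83.184 + (-60.484)·0.21542 = 70.154 °C.

70.2 °C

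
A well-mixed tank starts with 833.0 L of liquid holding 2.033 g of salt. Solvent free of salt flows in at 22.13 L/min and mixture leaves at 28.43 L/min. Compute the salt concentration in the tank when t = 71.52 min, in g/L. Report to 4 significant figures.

Let m(t) be the amount of salt. Volume: V(t) = V₀ + (Q_in − Q_out) t = 833.0 − 6.30000 t; V(71.52) = 382.424 L.
Species balance (pure solvent in): dm/dt = −Q_out · m/V(t).
Separate: dm/m = −Q_out dt/V(t) ⇒ ln(m/m₀) = −(Q_out/(Q_in−Q_out)) ln(V/V₀).
m = m₀ (V₀/V)^(Q_out/(Q_in−Q_out)) = 2.033 × (833.0/382.424)^(-4.51270) = 0.0605891 g.
C = m/V = 0.0605891/382.424 = 0.000158434 g/L.

0.0001584 g/L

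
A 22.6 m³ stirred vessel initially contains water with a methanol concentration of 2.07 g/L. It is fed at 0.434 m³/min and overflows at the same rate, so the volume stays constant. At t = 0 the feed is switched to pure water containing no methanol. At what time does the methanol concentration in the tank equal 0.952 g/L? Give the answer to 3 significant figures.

40.4 min

Mass balance on the solute (V constant): V dC/dt = Q(C_in − C), so τ = V/Q = 52.074 min.
C(t) = C_in + (C₀ − C_in) e^(−t/τ). Set C = 0.952 and solve for t:
e^(−t/τ) = (C − C_in)/(C₀ − C_in) = (0.952 − 0)/(2.07 − 0) = 0.45990
t = −τ ln(…) = 52.074 × 0.77674 = 40.448 min.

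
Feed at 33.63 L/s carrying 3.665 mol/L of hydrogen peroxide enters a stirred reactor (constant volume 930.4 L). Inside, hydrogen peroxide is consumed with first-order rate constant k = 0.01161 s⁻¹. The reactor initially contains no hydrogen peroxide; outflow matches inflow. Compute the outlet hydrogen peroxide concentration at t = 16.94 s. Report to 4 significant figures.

1.539 mol/L

V dC/dt = Q(C_in − C) − k V C.
dC/dt = (Q/V) C_in − (Q/V + k) C; effective rate a = Q/V + k = 0.0361457 + 0.01161 = 0.0477557 s⁻¹.
C_ss = Q C_in/(Q + kV) = 2.77399 mol/L; C(t) = C_ss + (C₀ − C_ss) e^(−a t).
C(16.94) = 2.77399 + (-2.77399)·e^(−0.0477557·16.94) = 2.77399 + (-2.77399)·0.445311 = 1.53870 mol/L.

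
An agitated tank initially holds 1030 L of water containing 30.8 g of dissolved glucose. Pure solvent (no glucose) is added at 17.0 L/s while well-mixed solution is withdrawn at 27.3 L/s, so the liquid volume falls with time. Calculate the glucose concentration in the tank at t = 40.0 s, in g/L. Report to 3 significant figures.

0.0129 g/L

Total volume: dV/dt = Q_in − Q_out = -10.300 L/s, so V(t) = 1030 − 10.300 t and V(40.0) = 618.00 L.
No glucose enters, so dm/dt = −Q_out · (m/V).
dm/m = −Q_out dt/(V₀ − 10.300 t); integrating gives ln(m/m₀) = −(Q_out/(Q_in−Q_out)) ln(V/V₀).
m = m₀ (V₀/V)^(Q_out/(Q_in−Q_out)) = 30.8 × (1030/618.00)^(-2.6505) = 7.9532 g.
C = m/V = 7.9532/618.00 = 0.012869 g/L.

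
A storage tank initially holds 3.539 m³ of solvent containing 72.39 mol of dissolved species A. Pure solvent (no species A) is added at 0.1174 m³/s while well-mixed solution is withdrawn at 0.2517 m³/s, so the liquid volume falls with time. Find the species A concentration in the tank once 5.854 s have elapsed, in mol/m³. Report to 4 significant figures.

Let m(t) be the amount of species A. Volume: V(t) = V₀ + (Q_in − Q_out) t = 3.539 − 0.134300 t; V(5.854) = 2.75281 m³.
No species A enters, so dm/dt = −Q_out · (m/V).
dm/m = −Q_out dt/(V₀ − 0.134300 t); integrating gives ln(m/m₀) = −(Q_out/(Q_in−Q_out)) ln(V/V₀).
m = m₀ (V₀/V)^(Q_out/(Q_in−Q_out)) = 72.39 × (3.539/2.75281)^(-1.87416) = 45.2063 mol.
C = m/V = 45.2063/2.75281 = 16.4219 mol/m³.

16.42 mol/m³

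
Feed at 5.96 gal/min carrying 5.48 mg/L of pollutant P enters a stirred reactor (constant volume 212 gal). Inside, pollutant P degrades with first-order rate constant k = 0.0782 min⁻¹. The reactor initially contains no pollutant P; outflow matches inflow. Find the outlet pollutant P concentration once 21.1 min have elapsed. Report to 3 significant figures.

V dC/dt = Q(C_in − C) − k V C.
This is linear with rate a = Q/V + k = 0.10631 min⁻¹.
C_ss = Q C_in/(Q + kV) = 1.4491 mg/L; C(t) = C_ss + (C₀ − C_ss) e^(−a t).
C(21.1) = 1.4491 + (-1.4491)·e^(−0.10631·21.1) = 1.4491 + (-1.4491)·0.10612 = 1.2953 mg/L.

1.30 mg/L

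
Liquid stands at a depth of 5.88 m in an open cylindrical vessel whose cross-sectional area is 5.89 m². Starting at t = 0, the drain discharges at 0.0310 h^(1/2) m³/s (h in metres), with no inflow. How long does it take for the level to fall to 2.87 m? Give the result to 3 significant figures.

With no inflow, A dh/dt = −0.0310 √h.
∫ h^(−1/2) dh = −(0.0310/A) ∫ dt, giving 2√h = 2√h₀ − (0.0310/A) t.
t = 2A(√h₀ − √h)/0.0310 = 2·5.89·(√5.88 − √2.87)/0.0310
  = 11.780 × (2.4249 − 1.6941) / 0.0310 = 277.69 s.

278 s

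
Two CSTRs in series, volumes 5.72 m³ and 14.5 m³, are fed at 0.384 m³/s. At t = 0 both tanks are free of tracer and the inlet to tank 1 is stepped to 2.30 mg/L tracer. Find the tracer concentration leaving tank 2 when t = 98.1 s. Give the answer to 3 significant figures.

Species balance on tank i: dCᵢ/dt = (Cᵢ₋₁ − Cᵢ)/τᵢ with τᵢ = Vᵢ/Q.
τ₁ = 5.72/0.384 = 14.896 s; τ₂ = 14.5/0.384 = 37.760 s.
Solving the cascade with C₁(0)=C₂(0)=0 gives C₂(t) = C_in[1 − (τ₁ e^(−t/τ₁) − τ₂ e^(−t/τ₂))/(τ₁ − τ₂)].
At t = 98.1: e^(−t/τ₁) = 0.0013799, e^(−t/τ₂) = 0.074425.
C₂ = 2.30·[1 − (14.896·0.0013799 − 37.760·0.074425)/(-22.865)] = 2.30·0.87799 = 2.0194 mg/L.

2.02 mg/L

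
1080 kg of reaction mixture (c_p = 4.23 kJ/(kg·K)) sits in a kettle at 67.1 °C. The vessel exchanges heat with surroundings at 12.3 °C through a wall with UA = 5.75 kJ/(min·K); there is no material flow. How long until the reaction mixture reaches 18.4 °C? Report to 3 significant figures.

M c_p dT/dt = −UA(T − T_amb).
τ = M c_p/UA = 794.50 min; T_ss = T_amb = 12.300 °C.
T(t) = T_ss + (T₀ − T_ss)e^(−t/τ); set T = 18.4:
t = −τ ln[(T − T_ss)/(T₀ − T_ss)] = −794.50 · ln(0.11131) = 1744.3 min.

1740 min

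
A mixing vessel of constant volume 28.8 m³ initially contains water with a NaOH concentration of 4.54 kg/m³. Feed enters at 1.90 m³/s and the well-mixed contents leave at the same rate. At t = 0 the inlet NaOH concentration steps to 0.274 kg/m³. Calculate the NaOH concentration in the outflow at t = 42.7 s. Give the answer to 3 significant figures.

0.529 kg/m³

Accumulation = in − out for the solute gives V dC/dt = Q(C_in − C).
Rewrite as dC/dt + C/τ = C_in/τ, τ = V/Q = 15.158 s.
This is linear first-order; C(t) = C_in + (C₀ − C_in) e^(−t/τ).
C(42.7) = 0.274 + (4.54 − 0.274)·e^(−42.7/15.158) = 0.274 + (4.2660)·0.059784 = 0.52904 kg/m³.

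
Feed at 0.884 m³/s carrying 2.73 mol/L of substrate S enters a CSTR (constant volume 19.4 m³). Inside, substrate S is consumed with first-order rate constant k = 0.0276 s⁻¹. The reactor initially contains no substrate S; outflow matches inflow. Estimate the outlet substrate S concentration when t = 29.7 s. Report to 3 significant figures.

1.51 mol/L

Species balance: V dC/dt = Q C_in − Q C − k V C.
This is linear with rate a = Q/V + k = 0.073167 s⁻¹.
C_ss = Q C_in/(Q + kV) = 1.7002 mol/L; C(t) = C_ss + (C₀ − C_ss) e^(−a t).
C(29.7) = 1.7002 + (-1.7002)·e^(−0.073167·29.7) = 1.7002 + (-1.7002)·0.11383 = 1.5067 mol/L.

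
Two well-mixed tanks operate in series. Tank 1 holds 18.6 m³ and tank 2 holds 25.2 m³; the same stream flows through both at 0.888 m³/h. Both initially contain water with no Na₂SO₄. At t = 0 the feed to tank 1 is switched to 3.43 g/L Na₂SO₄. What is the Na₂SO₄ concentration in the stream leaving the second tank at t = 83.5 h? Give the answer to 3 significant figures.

Time constants: τᵢ = Vᵢ/Q for each well-mixed tank.
τ₁ = 18.6/0.888 = 20.946 h; τ₂ = 25.2/0.888 = 28.378 h.
Tank 1: C₁ = C_in(1 − e^(−t/τ₁)). Tank 2 (τ₁ ≠ τ₂): C₂ = C_in[1 − (τ₁ e^(−t/τ₁) − τ₂ e^(−t/τ₂))/(τ₁ − τ₂)].
At t = 83.5: e^(−t/τ₁) = 0.018565, e^(−t/τ₂) = 0.052740.
C₂ = 3.43·[1 − (20.946·0.018565 − 28.378·0.052740)/(-7.4324)] = 3.43·0.85095 = 2.9188 g/L.

2.92 g/L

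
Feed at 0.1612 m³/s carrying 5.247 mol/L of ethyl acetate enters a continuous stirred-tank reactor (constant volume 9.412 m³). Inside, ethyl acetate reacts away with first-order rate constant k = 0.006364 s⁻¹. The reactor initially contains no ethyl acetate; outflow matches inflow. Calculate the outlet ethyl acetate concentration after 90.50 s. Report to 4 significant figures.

V dC/dt = Q(C_in − C) − k V C.
dC/dt = (Q/V) C_in − (Q/V + k) C; effective rate a = Q/V + k = 0.0171271 + 0.006364 = 0.0234911 s⁻¹.
C_ss = Q C_in/(Q + kV) = 3.82553 mol/L; C(t) = C_ss + (C₀ − C_ss) e^(−a t).
C(90.50) = 3.82553 + (-3.82553)·e^(−0.0234911·90.50) = 3.82553 + (-3.82553)·0.119321 = 3.36906 mol/L.

3.369 mol/L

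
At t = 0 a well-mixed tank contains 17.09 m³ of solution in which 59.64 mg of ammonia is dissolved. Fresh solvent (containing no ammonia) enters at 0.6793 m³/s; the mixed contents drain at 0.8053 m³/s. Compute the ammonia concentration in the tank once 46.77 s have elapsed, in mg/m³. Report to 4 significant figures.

0.3571 mg/m³

Let m(t) be the amount of ammonia. Volume: V(t) = V₀ + (Q_in − Q_out) t = 17.09 − 0.126000 t; V(46.77) = 11.1970 m³.
Solute balance: dm/dt = 0 − Q_out C = −Q_out m/V(t).
dm/m = −Q_out dt/(V₀ − 0.126000 t); integrating gives ln(m/m₀) = −(Q_out/(Q_in−Q_out)) ln(V/V₀).
m = m₀ (V₀/V)^(Q_out/(Q_in−Q_out)) = 59.64 × (17.09/11.1970)^(-6.39127) = 3.99795 mg.
C = m/V = 3.99795/11.1970 = 0.357056 mg/m³.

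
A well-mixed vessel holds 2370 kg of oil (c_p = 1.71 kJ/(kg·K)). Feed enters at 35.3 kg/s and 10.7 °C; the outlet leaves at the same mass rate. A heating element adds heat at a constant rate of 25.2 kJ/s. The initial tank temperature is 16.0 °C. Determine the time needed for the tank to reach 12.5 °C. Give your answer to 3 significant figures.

84.7 s

M c_p dT/dt = ṁ c_p (T_in − T) + Q̇.
τ = M/ṁ = 67.139 s; T_ss = T_in + Q̇/(ṁ c_p) = 11.117 °C.
T(t) = T_ss + (T₀ − T_ss) e^(−t/τ). Set T = 12.5:
e^(−t/τ) = (12.5 − 11.117)/(16.0 − 11.117) = 0.28316
t = −67.139 · ln(0.28316) = 84.712 s.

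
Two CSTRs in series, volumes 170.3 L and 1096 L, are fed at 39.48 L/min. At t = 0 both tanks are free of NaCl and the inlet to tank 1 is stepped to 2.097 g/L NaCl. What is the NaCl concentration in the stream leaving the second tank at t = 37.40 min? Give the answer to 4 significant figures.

1.452 g/L

Each tank obeys Vᵢ dCᵢ/dt = Q(Cᵢ₋₁ − Cᵢ), so τᵢ = Vᵢ/Q.
τ₁ = 170.3/39.48 = 4.31358 min; τ₂ = 1096/39.48 = 27.7609 min.
Tank 1: C₁ = C_in(1 − e^(−t/τ₁)). Tank 2 (τ₁ ≠ τ₂): C₂ = C_in[1 − (τ₁ e^(−t/τ₁) − τ₂ e^(−t/τ₂))/(τ₁ − τ₂)].
At t = 37.40: e^(−t/τ₁) = 0.000171608, e^(−t/τ₂) = 0.259962.
C₂ = 2.097·[1 − (4.31358·0.000171608 − 27.7609·0.259962)/(-23.4473)] = 2.097·0.692244 = 1.45164 g/L.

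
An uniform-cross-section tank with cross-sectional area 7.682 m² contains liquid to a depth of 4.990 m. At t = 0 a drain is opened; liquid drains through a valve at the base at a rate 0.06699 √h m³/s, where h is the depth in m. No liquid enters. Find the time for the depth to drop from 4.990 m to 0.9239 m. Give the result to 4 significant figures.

Volume balance on the tank: A dh/dt = −0.06699 √h.
∫ h^(−1/2) dh = −(0.06699/A) ∫ dt, giving 2√h = 2√h₀ − (0.06699/A) t.
t = 2A(√h₀ − √h)/0.06699 = 2·7.682·(√4.990 − √0.9239)/0.06699
  = 15.3640 × (2.23383 − 0.961197) / 0.06699 = 291.876 s.

291.9 s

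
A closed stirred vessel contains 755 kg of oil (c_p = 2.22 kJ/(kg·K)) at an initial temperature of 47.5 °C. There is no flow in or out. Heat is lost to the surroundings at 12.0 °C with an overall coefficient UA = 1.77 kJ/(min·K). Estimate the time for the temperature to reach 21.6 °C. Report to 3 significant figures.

1240 min

Energy balance: M c_p dT/dt = −UA(T − T_amb).
τ = M c_p/UA = 946.95 min; T_ss = T_amb = 12.000 °C.
T(t) = T_ss + (T₀ − T_ss)e^(−t/τ); set T = 21.6:
t = −τ ln[(T − T_ss)/(T₀ − T_ss)] = −946.95 · ln(0.27042) = 1238.4 min.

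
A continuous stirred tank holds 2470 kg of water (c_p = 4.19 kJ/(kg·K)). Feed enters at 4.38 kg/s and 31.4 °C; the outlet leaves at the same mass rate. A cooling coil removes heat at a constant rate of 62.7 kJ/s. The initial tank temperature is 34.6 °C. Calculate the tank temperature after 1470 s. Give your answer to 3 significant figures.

28.5 °C

Energy balance: M c_p dT/dt = ṁ c_p (T_in − T) − 62.7.
Rearrange: dT/dt = (T_ss − T)/τ with τ = M/ṁ = 563.93 s and T_ss = T_in − Q̇/(ṁ c_p) = 27.984 °C.
Solution: T(t) = T_ss + (T₀ − T_ss) e^(−t/τ).
T(1470) = 27.984 + (6.6165)·e^(−1470/563.93) = 27.984 + (6.6165)·0.073776 = 28.472 °C.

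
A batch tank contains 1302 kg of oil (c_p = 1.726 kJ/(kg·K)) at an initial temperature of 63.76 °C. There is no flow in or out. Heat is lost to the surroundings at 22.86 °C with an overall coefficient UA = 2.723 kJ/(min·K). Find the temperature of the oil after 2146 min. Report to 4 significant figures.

M c_p dT/dt = −UA(T − T_amb).
dT/dt = (T_ss − T)/τ with T_ss = T_amb = 22.8600 °C, τ = M c_p/UA = 1302·1.726/2.723 = 825.285 min.
Solution: T(t) = T_ss + (T₀ − T_ss) e^(−t/τ).
T(2146) = 22.8600 + (40.9000)·0.0742504 = 25.8968 °C.

25.90 °C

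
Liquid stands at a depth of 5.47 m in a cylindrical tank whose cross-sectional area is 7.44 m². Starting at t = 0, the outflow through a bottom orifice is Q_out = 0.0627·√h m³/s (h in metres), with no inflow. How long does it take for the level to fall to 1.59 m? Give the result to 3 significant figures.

Volume balance on the tank: A dh/dt = −0.0627 √h.
∫ h^(−1/2) dh = −(0.0627/A) ∫ dt, giving 2√h = 2√h₀ − (0.0627/A) t.
t = 2A(√h₀ − √h)/0.0627 = 2·7.44·(√5.47 − √1.59)/0.0627
  = 14.880 × (2.3388 − 1.2610) / 0.0627 = 255.80 s.

256 s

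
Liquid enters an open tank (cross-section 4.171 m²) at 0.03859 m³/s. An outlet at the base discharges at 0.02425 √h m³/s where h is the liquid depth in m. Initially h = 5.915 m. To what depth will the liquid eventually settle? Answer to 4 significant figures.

2.532 m

Level balance: A dh/dt = 0.03859 − 0.02425 √h. Setting dh/dt = 0:
Q_in = 0.02425 √h_ss ⇒ √h_ss = 0.03859/0.02425 = 1.59134.
h_ss = 1.59134² = 2.53236 m. (Since h₀ = 5.915 m > h_ss, the level will fall toward this value.)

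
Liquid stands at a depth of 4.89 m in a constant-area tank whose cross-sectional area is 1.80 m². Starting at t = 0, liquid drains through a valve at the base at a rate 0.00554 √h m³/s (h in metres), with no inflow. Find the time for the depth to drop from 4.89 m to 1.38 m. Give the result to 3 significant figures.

674 s

With no inflow, A dh/dt = −0.00554 √h.
∫ h^(−1/2) dh = −(0.00554/A) ∫ dt, giving 2√h = 2√h₀ − (0.00554/A) t.
t = 2A(√h₀ − √h)/0.00554 = 2·1.80·(√4.89 − √1.38)/0.00554
  = 3.6000 × (2.2113 − 1.1747) / 0.00554 = 673.60 s.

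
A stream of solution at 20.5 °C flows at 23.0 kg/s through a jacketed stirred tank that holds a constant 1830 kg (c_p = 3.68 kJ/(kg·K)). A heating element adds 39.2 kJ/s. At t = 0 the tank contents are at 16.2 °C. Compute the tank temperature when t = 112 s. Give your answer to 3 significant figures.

First-law balance (no shaft work): M c_p dT/dt = ṁ c_p (T_in − T) + 39.2.
Rearrange: dT/dt = (T_ss − T)/τ with τ = M/ṁ = 79.565 s and T_ss = T_in + Q̇/(ṁ c_p) = 20.963 °C.
Integrating: T(t) = T_ss + (T₀ − T_ss) e^(−t/τ).
T(112) = 20.963 + (-4.7631)·e^(−112/79.565) = 20.963 + (-4.7631)·0.24472 = 19.798 °C.

19.8 °C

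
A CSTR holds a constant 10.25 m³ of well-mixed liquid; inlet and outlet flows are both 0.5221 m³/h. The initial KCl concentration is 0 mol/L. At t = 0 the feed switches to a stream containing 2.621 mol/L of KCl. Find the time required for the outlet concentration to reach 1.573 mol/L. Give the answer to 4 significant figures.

Transient balance on the dissolved component: V dC/dt = Q(C_in − C), so τ = V/Q = 19.6323 h.
C(t) = C_in + (C₀ − C_in) e^(−t/τ). Set C = 1.573 and solve for t:
e^(−t/τ) = (C − C_in)/(C₀ − C_in) = (1.573 − 2.621)/(0 − 2.621) = 0.399847
t = −τ ln(…) = 19.6323 × 0.916672 = 17.9963 h.

18.00 h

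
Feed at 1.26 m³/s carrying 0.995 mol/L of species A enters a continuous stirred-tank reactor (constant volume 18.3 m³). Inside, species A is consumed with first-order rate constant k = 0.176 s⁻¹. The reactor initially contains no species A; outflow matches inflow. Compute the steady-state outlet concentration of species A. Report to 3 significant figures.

V dC/dt = Q(C_in − C) − k V C.
Steady state (dC/dt = 0): C_ss = Q C_in/(Q + kV) = C_in/(1 + kV/Q).
C_ss = 1.26·0.995/(1.26 + 0.176·18.3) = 1.2537/4.4808 = 0.27979 mol/L.

0.280 mol/L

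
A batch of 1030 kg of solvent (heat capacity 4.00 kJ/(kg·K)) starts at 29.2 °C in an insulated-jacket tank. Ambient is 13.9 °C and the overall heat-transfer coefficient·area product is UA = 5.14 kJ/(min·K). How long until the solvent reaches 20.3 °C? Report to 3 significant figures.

699 min

Lumped-capacitance energy balance: M c_p dT/dt = UA(T_amb − T).
τ = M c_p/UA = 801.56 min; T_ss = T_amb = 13.900 °C.
T(t) = T_ss + (T₀ − T_ss)e^(−t/τ); set T = 20.3:
t = −τ ln[(T − T_ss)/(T₀ − T_ss)] = −801.56 · ln(0.41830) = 698.60 min.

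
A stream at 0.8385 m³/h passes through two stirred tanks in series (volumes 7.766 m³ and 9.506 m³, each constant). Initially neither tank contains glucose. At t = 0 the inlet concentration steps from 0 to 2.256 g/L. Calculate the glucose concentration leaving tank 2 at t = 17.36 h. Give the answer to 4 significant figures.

Each tank obeys Vᵢ dCᵢ/dt = Q(Cᵢ₋₁ − Cᵢ), so τᵢ = Vᵢ/Q.
τ₁ = 7.766/0.8385 = 9.26178 h; τ₂ = 9.506/0.8385 = 11.3369 h.
Tank 1: C₁ = C_in(1 − e^(−t/τ₁)). Tank 2 (τ₁ ≠ τ₂): C₂ = C_in[1 − (τ₁ e^(−t/τ₁) − τ₂ e^(−t/τ₂))/(τ₁ − τ₂)].
At t = 17.36: e^(−t/τ₁) = 0.153452, e^(−t/τ₂) = 0.216258.
C₂ = 2.256·[1 − (9.26178·0.153452 − 11.3369·0.216258)/(-2.07513)] = 2.256·0.503421 = 1.13572 g/L.

1.136 g/L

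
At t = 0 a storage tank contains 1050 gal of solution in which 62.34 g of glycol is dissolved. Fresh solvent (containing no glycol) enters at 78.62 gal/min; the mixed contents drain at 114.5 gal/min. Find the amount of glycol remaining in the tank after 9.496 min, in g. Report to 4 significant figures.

Total volume: dV/dt = Q_in − Q_out = -35.8800 gal/min, so V(t) = 1050 − 35.8800 t and V(9.496) = 709.284 gal.
No glycol enters, so dm/dt = −Q_out · (m/V).
Separate: dm/m = −Q_out dt/V(t) ⇒ ln(m/m₀) = −(Q_out/(Q_in−Q_out)) ln(V/V₀).
m = m₀ (V₀/V)^(Q_out/(Q_in−Q_out)) = 62.34 × (1050/709.284)^(-3.19119) = 17.8273 g.

17.83 g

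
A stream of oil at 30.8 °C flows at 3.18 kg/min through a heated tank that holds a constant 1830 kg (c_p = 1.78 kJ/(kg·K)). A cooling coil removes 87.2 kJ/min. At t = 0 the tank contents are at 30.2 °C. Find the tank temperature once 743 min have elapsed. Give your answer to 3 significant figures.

Unsteady energy balance on the tank contents: M c_p dT/dt = ṁ c_p (T_in − T) − 87.2.
τ = M/ṁ = 575.47 min; T_ss = T_in − Q̇/(ṁ c_p) = 30.8 − 87.2/(3.18·1.78) = 15.395 °C.
T approaches T_ss exponentially: T(t) = T_ss + (T₀ − T_ss) e^(−t/τ).
T(743) = 15.395 + (14.805)·e^(−743/575.47) = 15.395 + (14.805)·0.27496 = 19.466 °C.

19.5 °C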